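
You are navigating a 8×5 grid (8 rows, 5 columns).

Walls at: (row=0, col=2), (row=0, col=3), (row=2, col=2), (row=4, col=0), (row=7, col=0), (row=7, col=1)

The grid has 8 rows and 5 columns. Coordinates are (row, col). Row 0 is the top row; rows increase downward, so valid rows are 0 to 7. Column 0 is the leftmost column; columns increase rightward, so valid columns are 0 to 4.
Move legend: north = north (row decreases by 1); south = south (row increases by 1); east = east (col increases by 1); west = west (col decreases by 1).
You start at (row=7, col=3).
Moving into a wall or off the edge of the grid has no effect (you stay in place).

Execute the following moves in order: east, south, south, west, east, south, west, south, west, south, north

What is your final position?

Start: (row=7, col=3)
  east (east): (row=7, col=3) -> (row=7, col=4)
  south (south): blocked, stay at (row=7, col=4)
  south (south): blocked, stay at (row=7, col=4)
  west (west): (row=7, col=4) -> (row=7, col=3)
  east (east): (row=7, col=3) -> (row=7, col=4)
  south (south): blocked, stay at (row=7, col=4)
  west (west): (row=7, col=4) -> (row=7, col=3)
  south (south): blocked, stay at (row=7, col=3)
  west (west): (row=7, col=3) -> (row=7, col=2)
  south (south): blocked, stay at (row=7, col=2)
  north (north): (row=7, col=2) -> (row=6, col=2)
Final: (row=6, col=2)

Answer: Final position: (row=6, col=2)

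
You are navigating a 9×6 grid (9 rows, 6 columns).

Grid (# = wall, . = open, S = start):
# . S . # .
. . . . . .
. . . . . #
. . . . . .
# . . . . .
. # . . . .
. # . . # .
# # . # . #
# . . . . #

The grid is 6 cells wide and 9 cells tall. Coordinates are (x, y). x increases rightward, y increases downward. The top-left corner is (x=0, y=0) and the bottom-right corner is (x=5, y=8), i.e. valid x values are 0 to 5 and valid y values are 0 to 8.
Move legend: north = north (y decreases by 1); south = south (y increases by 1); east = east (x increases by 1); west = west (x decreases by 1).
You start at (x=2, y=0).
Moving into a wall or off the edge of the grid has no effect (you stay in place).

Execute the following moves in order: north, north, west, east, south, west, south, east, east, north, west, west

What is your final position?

Answer: Final position: (x=1, y=1)

Derivation:
Start: (x=2, y=0)
  north (north): blocked, stay at (x=2, y=0)
  north (north): blocked, stay at (x=2, y=0)
  west (west): (x=2, y=0) -> (x=1, y=0)
  east (east): (x=1, y=0) -> (x=2, y=0)
  south (south): (x=2, y=0) -> (x=2, y=1)
  west (west): (x=2, y=1) -> (x=1, y=1)
  south (south): (x=1, y=1) -> (x=1, y=2)
  east (east): (x=1, y=2) -> (x=2, y=2)
  east (east): (x=2, y=2) -> (x=3, y=2)
  north (north): (x=3, y=2) -> (x=3, y=1)
  west (west): (x=3, y=1) -> (x=2, y=1)
  west (west): (x=2, y=1) -> (x=1, y=1)
Final: (x=1, y=1)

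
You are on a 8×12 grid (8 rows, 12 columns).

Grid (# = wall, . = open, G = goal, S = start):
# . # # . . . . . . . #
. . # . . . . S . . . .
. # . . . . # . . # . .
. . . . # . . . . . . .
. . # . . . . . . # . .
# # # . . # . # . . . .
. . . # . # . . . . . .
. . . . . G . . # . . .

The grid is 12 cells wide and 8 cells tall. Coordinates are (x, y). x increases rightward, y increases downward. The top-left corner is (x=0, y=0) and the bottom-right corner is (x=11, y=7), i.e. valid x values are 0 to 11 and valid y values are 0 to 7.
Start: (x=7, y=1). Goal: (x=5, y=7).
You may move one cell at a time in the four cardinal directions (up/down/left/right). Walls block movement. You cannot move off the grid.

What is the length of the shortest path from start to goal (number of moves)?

Answer: Shortest path length: 8

Derivation:
BFS from (x=7, y=1) until reaching (x=5, y=7):
  Distance 0: (x=7, y=1)
  Distance 1: (x=7, y=0), (x=6, y=1), (x=8, y=1), (x=7, y=2)
  Distance 2: (x=6, y=0), (x=8, y=0), (x=5, y=1), (x=9, y=1), (x=8, y=2), (x=7, y=3)
  Distance 3: (x=5, y=0), (x=9, y=0), (x=4, y=1), (x=10, y=1), (x=5, y=2), (x=6, y=3), (x=8, y=3), (x=7, y=4)
  Distance 4: (x=4, y=0), (x=10, y=0), (x=3, y=1), (x=11, y=1), (x=4, y=2), (x=10, y=2), (x=5, y=3), (x=9, y=3), (x=6, y=4), (x=8, y=4)
  Distance 5: (x=3, y=2), (x=11, y=2), (x=10, y=3), (x=5, y=4), (x=6, y=5), (x=8, y=5)
  Distance 6: (x=2, y=2), (x=3, y=3), (x=11, y=3), (x=4, y=4), (x=10, y=4), (x=9, y=5), (x=6, y=6), (x=8, y=6)
  Distance 7: (x=2, y=3), (x=3, y=4), (x=11, y=4), (x=4, y=5), (x=10, y=5), (x=7, y=6), (x=9, y=6), (x=6, y=7)
  Distance 8: (x=1, y=3), (x=3, y=5), (x=11, y=5), (x=4, y=6), (x=10, y=6), (x=5, y=7), (x=7, y=7), (x=9, y=7)  <- goal reached here
One shortest path (8 moves): (x=7, y=1) -> (x=7, y=2) -> (x=7, y=3) -> (x=6, y=3) -> (x=6, y=4) -> (x=6, y=5) -> (x=6, y=6) -> (x=6, y=7) -> (x=5, y=7)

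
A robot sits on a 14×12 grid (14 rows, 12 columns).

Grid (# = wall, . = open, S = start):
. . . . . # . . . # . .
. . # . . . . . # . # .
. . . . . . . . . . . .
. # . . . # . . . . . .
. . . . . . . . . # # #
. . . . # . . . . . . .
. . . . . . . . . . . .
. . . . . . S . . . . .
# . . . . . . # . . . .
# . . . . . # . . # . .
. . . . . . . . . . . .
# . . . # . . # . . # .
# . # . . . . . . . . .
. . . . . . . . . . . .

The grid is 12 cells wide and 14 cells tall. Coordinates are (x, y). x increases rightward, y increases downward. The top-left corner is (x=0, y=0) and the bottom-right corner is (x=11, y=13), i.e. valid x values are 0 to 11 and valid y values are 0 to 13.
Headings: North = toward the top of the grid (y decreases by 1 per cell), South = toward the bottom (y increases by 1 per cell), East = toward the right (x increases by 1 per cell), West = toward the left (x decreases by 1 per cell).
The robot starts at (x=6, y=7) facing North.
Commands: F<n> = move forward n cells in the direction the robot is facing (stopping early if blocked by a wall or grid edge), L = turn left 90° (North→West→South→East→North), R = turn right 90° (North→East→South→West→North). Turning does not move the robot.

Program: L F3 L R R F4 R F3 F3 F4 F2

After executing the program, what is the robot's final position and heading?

Start: (x=6, y=7), facing North
  L: turn left, now facing West
  F3: move forward 3, now at (x=3, y=7)
  L: turn left, now facing South
  R: turn right, now facing West
  R: turn right, now facing North
  F4: move forward 4, now at (x=3, y=3)
  R: turn right, now facing East
  F3: move forward 1/3 (blocked), now at (x=4, y=3)
  F3: move forward 0/3 (blocked), now at (x=4, y=3)
  F4: move forward 0/4 (blocked), now at (x=4, y=3)
  F2: move forward 0/2 (blocked), now at (x=4, y=3)
Final: (x=4, y=3), facing East

Answer: Final position: (x=4, y=3), facing East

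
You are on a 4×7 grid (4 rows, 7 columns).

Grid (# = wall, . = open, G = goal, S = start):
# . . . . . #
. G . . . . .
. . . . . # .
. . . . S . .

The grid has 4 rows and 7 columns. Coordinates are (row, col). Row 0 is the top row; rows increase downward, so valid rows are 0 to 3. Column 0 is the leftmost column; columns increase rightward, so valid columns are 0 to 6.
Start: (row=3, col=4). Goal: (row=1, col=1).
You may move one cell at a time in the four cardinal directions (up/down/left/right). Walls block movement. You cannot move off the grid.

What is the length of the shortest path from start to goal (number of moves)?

Answer: Shortest path length: 5

Derivation:
BFS from (row=3, col=4) until reaching (row=1, col=1):
  Distance 0: (row=3, col=4)
  Distance 1: (row=2, col=4), (row=3, col=3), (row=3, col=5)
  Distance 2: (row=1, col=4), (row=2, col=3), (row=3, col=2), (row=3, col=6)
  Distance 3: (row=0, col=4), (row=1, col=3), (row=1, col=5), (row=2, col=2), (row=2, col=6), (row=3, col=1)
  Distance 4: (row=0, col=3), (row=0, col=5), (row=1, col=2), (row=1, col=6), (row=2, col=1), (row=3, col=0)
  Distance 5: (row=0, col=2), (row=1, col=1), (row=2, col=0)  <- goal reached here
One shortest path (5 moves): (row=3, col=4) -> (row=3, col=3) -> (row=3, col=2) -> (row=3, col=1) -> (row=2, col=1) -> (row=1, col=1)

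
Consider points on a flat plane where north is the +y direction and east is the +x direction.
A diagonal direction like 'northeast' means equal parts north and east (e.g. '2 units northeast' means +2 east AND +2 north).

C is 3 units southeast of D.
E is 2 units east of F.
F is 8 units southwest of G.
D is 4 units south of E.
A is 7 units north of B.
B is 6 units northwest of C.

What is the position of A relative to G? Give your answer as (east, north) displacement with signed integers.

Place G at the origin (east=0, north=0).
  F is 8 units southwest of G: delta (east=-8, north=-8); F at (east=-8, north=-8).
  E is 2 units east of F: delta (east=+2, north=+0); E at (east=-6, north=-8).
  D is 4 units south of E: delta (east=+0, north=-4); D at (east=-6, north=-12).
  C is 3 units southeast of D: delta (east=+3, north=-3); C at (east=-3, north=-15).
  B is 6 units northwest of C: delta (east=-6, north=+6); B at (east=-9, north=-9).
  A is 7 units north of B: delta (east=+0, north=+7); A at (east=-9, north=-2).
Therefore A relative to G: (east=-9, north=-2).

Answer: A is at (east=-9, north=-2) relative to G.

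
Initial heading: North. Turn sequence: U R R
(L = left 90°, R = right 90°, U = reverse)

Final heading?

Start: North
  U (U-turn (180°)) -> South
  R (right (90° clockwise)) -> West
  R (right (90° clockwise)) -> North
Final: North

Answer: Final heading: North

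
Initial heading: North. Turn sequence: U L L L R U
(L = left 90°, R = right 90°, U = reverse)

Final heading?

Answer: Final heading: South

Derivation:
Start: North
  U (U-turn (180°)) -> South
  L (left (90° counter-clockwise)) -> East
  L (left (90° counter-clockwise)) -> North
  L (left (90° counter-clockwise)) -> West
  R (right (90° clockwise)) -> North
  U (U-turn (180°)) -> South
Final: South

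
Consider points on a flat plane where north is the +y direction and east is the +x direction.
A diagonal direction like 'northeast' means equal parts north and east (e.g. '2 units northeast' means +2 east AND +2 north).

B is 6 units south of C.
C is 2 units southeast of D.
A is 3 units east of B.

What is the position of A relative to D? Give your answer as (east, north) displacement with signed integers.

Answer: A is at (east=5, north=-8) relative to D.

Derivation:
Place D at the origin (east=0, north=0).
  C is 2 units southeast of D: delta (east=+2, north=-2); C at (east=2, north=-2).
  B is 6 units south of C: delta (east=+0, north=-6); B at (east=2, north=-8).
  A is 3 units east of B: delta (east=+3, north=+0); A at (east=5, north=-8).
Therefore A relative to D: (east=5, north=-8).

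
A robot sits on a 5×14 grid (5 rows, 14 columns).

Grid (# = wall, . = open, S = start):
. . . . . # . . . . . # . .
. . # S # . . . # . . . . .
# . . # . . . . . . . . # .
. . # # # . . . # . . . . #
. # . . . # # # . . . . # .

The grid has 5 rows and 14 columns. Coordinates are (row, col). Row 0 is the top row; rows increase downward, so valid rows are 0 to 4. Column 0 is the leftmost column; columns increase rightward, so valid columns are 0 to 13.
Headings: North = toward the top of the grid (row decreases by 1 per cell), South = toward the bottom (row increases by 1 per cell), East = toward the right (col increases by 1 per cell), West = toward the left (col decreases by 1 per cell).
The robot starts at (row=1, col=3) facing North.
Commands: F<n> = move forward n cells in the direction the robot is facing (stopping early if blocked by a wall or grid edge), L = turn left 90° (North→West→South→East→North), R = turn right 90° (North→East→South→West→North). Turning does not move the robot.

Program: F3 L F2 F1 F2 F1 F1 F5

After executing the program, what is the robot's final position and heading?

Answer: Final position: (row=0, col=0), facing West

Derivation:
Start: (row=1, col=3), facing North
  F3: move forward 1/3 (blocked), now at (row=0, col=3)
  L: turn left, now facing West
  F2: move forward 2, now at (row=0, col=1)
  F1: move forward 1, now at (row=0, col=0)
  F2: move forward 0/2 (blocked), now at (row=0, col=0)
  F1: move forward 0/1 (blocked), now at (row=0, col=0)
  F1: move forward 0/1 (blocked), now at (row=0, col=0)
  F5: move forward 0/5 (blocked), now at (row=0, col=0)
Final: (row=0, col=0), facing West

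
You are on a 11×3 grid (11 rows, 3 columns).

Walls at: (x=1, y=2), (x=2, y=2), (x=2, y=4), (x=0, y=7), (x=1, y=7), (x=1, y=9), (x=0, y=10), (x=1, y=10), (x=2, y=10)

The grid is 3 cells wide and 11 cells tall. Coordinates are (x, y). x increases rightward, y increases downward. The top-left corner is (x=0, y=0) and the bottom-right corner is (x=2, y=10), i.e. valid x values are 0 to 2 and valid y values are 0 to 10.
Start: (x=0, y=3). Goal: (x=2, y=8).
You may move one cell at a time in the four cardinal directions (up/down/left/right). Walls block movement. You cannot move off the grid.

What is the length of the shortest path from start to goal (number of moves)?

BFS from (x=0, y=3) until reaching (x=2, y=8):
  Distance 0: (x=0, y=3)
  Distance 1: (x=0, y=2), (x=1, y=3), (x=0, y=4)
  Distance 2: (x=0, y=1), (x=2, y=3), (x=1, y=4), (x=0, y=5)
  Distance 3: (x=0, y=0), (x=1, y=1), (x=1, y=5), (x=0, y=6)
  Distance 4: (x=1, y=0), (x=2, y=1), (x=2, y=5), (x=1, y=6)
  Distance 5: (x=2, y=0), (x=2, y=6)
  Distance 6: (x=2, y=7)
  Distance 7: (x=2, y=8)  <- goal reached here
One shortest path (7 moves): (x=0, y=3) -> (x=1, y=3) -> (x=1, y=4) -> (x=1, y=5) -> (x=2, y=5) -> (x=2, y=6) -> (x=2, y=7) -> (x=2, y=8)

Answer: Shortest path length: 7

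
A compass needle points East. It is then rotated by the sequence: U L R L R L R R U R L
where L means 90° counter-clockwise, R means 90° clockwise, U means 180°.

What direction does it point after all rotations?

Answer: Final heading: South

Derivation:
Start: East
  U (U-turn (180°)) -> West
  L (left (90° counter-clockwise)) -> South
  R (right (90° clockwise)) -> West
  L (left (90° counter-clockwise)) -> South
  R (right (90° clockwise)) -> West
  L (left (90° counter-clockwise)) -> South
  R (right (90° clockwise)) -> West
  R (right (90° clockwise)) -> North
  U (U-turn (180°)) -> South
  R (right (90° clockwise)) -> West
  L (left (90° counter-clockwise)) -> South
Final: South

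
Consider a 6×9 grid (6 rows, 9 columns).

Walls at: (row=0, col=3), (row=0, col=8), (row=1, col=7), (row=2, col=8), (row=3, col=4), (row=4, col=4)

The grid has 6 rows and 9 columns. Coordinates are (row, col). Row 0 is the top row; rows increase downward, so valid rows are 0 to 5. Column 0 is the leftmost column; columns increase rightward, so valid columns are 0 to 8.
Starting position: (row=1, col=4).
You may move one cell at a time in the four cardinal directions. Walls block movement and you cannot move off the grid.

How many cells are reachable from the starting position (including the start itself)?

Answer: Reachable cells: 47

Derivation:
BFS flood-fill from (row=1, col=4):
  Distance 0: (row=1, col=4)
  Distance 1: (row=0, col=4), (row=1, col=3), (row=1, col=5), (row=2, col=4)
  Distance 2: (row=0, col=5), (row=1, col=2), (row=1, col=6), (row=2, col=3), (row=2, col=5)
  Distance 3: (row=0, col=2), (row=0, col=6), (row=1, col=1), (row=2, col=2), (row=2, col=6), (row=3, col=3), (row=3, col=5)
  Distance 4: (row=0, col=1), (row=0, col=7), (row=1, col=0), (row=2, col=1), (row=2, col=7), (row=3, col=2), (row=3, col=6), (row=4, col=3), (row=4, col=5)
  Distance 5: (row=0, col=0), (row=2, col=0), (row=3, col=1), (row=3, col=7), (row=4, col=2), (row=4, col=6), (row=5, col=3), (row=5, col=5)
  Distance 6: (row=3, col=0), (row=3, col=8), (row=4, col=1), (row=4, col=7), (row=5, col=2), (row=5, col=4), (row=5, col=6)
  Distance 7: (row=4, col=0), (row=4, col=8), (row=5, col=1), (row=5, col=7)
  Distance 8: (row=5, col=0), (row=5, col=8)
Total reachable: 47 (grid has 48 open cells total)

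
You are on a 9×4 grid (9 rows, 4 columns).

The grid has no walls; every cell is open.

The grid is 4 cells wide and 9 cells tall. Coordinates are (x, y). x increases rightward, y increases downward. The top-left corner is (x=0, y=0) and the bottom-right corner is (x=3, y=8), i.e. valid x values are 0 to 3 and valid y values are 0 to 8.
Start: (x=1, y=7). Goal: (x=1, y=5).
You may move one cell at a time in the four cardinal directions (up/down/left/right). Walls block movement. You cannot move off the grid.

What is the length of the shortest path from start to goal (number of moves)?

Answer: Shortest path length: 2

Derivation:
BFS from (x=1, y=7) until reaching (x=1, y=5):
  Distance 0: (x=1, y=7)
  Distance 1: (x=1, y=6), (x=0, y=7), (x=2, y=7), (x=1, y=8)
  Distance 2: (x=1, y=5), (x=0, y=6), (x=2, y=6), (x=3, y=7), (x=0, y=8), (x=2, y=8)  <- goal reached here
One shortest path (2 moves): (x=1, y=7) -> (x=1, y=6) -> (x=1, y=5)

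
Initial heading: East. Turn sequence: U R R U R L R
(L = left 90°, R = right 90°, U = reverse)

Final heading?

Start: East
  U (U-turn (180°)) -> West
  R (right (90° clockwise)) -> North
  R (right (90° clockwise)) -> East
  U (U-turn (180°)) -> West
  R (right (90° clockwise)) -> North
  L (left (90° counter-clockwise)) -> West
  R (right (90° clockwise)) -> North
Final: North

Answer: Final heading: North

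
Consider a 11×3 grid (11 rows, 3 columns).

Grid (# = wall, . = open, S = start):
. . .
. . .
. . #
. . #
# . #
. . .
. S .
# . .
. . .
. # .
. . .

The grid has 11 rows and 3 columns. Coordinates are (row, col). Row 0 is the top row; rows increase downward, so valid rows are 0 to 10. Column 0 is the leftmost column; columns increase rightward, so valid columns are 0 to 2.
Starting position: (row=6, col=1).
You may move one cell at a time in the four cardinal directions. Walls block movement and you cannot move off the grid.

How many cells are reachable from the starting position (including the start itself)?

BFS flood-fill from (row=6, col=1):
  Distance 0: (row=6, col=1)
  Distance 1: (row=5, col=1), (row=6, col=0), (row=6, col=2), (row=7, col=1)
  Distance 2: (row=4, col=1), (row=5, col=0), (row=5, col=2), (row=7, col=2), (row=8, col=1)
  Distance 3: (row=3, col=1), (row=8, col=0), (row=8, col=2)
  Distance 4: (row=2, col=1), (row=3, col=0), (row=9, col=0), (row=9, col=2)
  Distance 5: (row=1, col=1), (row=2, col=0), (row=10, col=0), (row=10, col=2)
  Distance 6: (row=0, col=1), (row=1, col=0), (row=1, col=2), (row=10, col=1)
  Distance 7: (row=0, col=0), (row=0, col=2)
Total reachable: 27 (grid has 27 open cells total)

Answer: Reachable cells: 27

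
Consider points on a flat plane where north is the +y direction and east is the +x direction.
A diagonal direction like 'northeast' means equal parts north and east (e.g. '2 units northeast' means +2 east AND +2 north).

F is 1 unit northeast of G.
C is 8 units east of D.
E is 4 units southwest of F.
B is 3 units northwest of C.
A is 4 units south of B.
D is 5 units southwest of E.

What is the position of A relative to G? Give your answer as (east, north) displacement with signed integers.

Answer: A is at (east=-3, north=-9) relative to G.

Derivation:
Place G at the origin (east=0, north=0).
  F is 1 unit northeast of G: delta (east=+1, north=+1); F at (east=1, north=1).
  E is 4 units southwest of F: delta (east=-4, north=-4); E at (east=-3, north=-3).
  D is 5 units southwest of E: delta (east=-5, north=-5); D at (east=-8, north=-8).
  C is 8 units east of D: delta (east=+8, north=+0); C at (east=0, north=-8).
  B is 3 units northwest of C: delta (east=-3, north=+3); B at (east=-3, north=-5).
  A is 4 units south of B: delta (east=+0, north=-4); A at (east=-3, north=-9).
Therefore A relative to G: (east=-3, north=-9).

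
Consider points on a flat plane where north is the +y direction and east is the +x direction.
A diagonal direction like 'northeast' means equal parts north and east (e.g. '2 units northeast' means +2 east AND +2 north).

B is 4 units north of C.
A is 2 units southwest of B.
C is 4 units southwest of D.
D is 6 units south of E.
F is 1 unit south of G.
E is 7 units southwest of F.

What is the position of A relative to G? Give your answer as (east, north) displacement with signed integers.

Place G at the origin (east=0, north=0).
  F is 1 unit south of G: delta (east=+0, north=-1); F at (east=0, north=-1).
  E is 7 units southwest of F: delta (east=-7, north=-7); E at (east=-7, north=-8).
  D is 6 units south of E: delta (east=+0, north=-6); D at (east=-7, north=-14).
  C is 4 units southwest of D: delta (east=-4, north=-4); C at (east=-11, north=-18).
  B is 4 units north of C: delta (east=+0, north=+4); B at (east=-11, north=-14).
  A is 2 units southwest of B: delta (east=-2, north=-2); A at (east=-13, north=-16).
Therefore A relative to G: (east=-13, north=-16).

Answer: A is at (east=-13, north=-16) relative to G.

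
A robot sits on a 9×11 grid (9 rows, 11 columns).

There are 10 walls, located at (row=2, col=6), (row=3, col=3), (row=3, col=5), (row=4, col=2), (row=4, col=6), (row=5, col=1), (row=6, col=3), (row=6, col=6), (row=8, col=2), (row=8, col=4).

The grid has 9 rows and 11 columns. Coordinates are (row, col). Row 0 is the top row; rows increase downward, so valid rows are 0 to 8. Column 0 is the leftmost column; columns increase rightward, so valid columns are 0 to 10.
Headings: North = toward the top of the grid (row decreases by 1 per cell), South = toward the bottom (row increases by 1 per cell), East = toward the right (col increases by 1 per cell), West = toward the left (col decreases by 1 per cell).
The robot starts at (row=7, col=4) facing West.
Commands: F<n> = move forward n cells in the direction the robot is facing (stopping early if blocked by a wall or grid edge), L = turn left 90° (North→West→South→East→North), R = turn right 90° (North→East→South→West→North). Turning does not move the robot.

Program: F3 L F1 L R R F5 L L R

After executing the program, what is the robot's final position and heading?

Start: (row=7, col=4), facing West
  F3: move forward 3, now at (row=7, col=1)
  L: turn left, now facing South
  F1: move forward 1, now at (row=8, col=1)
  L: turn left, now facing East
  R: turn right, now facing South
  R: turn right, now facing West
  F5: move forward 1/5 (blocked), now at (row=8, col=0)
  L: turn left, now facing South
  L: turn left, now facing East
  R: turn right, now facing South
Final: (row=8, col=0), facing South

Answer: Final position: (row=8, col=0), facing South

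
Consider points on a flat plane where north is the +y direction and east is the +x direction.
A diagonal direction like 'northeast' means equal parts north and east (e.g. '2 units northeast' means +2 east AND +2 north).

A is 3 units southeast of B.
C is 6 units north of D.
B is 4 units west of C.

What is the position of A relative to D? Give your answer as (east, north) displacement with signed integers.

Place D at the origin (east=0, north=0).
  C is 6 units north of D: delta (east=+0, north=+6); C at (east=0, north=6).
  B is 4 units west of C: delta (east=-4, north=+0); B at (east=-4, north=6).
  A is 3 units southeast of B: delta (east=+3, north=-3); A at (east=-1, north=3).
Therefore A relative to D: (east=-1, north=3).

Answer: A is at (east=-1, north=3) relative to D.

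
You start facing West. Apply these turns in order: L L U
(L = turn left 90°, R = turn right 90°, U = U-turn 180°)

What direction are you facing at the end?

Start: West
  L (left (90° counter-clockwise)) -> South
  L (left (90° counter-clockwise)) -> East
  U (U-turn (180°)) -> West
Final: West

Answer: Final heading: West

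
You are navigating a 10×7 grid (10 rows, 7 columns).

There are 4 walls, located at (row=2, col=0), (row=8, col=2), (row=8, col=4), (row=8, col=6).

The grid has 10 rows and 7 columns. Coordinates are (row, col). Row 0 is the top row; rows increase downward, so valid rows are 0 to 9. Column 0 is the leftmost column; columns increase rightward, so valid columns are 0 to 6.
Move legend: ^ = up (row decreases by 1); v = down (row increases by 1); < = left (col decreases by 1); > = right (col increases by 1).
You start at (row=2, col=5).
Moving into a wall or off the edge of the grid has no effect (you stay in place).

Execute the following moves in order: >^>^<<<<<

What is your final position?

Answer: Final position: (row=0, col=1)

Derivation:
Start: (row=2, col=5)
  > (right): (row=2, col=5) -> (row=2, col=6)
  ^ (up): (row=2, col=6) -> (row=1, col=6)
  > (right): blocked, stay at (row=1, col=6)
  ^ (up): (row=1, col=6) -> (row=0, col=6)
  < (left): (row=0, col=6) -> (row=0, col=5)
  < (left): (row=0, col=5) -> (row=0, col=4)
  < (left): (row=0, col=4) -> (row=0, col=3)
  < (left): (row=0, col=3) -> (row=0, col=2)
  < (left): (row=0, col=2) -> (row=0, col=1)
Final: (row=0, col=1)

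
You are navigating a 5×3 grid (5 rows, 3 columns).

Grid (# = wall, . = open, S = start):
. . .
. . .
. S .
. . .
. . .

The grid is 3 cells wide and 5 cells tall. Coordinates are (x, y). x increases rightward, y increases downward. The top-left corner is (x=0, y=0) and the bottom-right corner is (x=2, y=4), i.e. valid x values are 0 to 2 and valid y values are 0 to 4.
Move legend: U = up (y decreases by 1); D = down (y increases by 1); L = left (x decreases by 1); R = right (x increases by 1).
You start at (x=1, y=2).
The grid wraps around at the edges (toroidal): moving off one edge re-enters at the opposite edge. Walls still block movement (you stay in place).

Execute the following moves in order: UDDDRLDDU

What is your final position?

Start: (x=1, y=2)
  U (up): (x=1, y=2) -> (x=1, y=1)
  D (down): (x=1, y=1) -> (x=1, y=2)
  D (down): (x=1, y=2) -> (x=1, y=3)
  D (down): (x=1, y=3) -> (x=1, y=4)
  R (right): (x=1, y=4) -> (x=2, y=4)
  L (left): (x=2, y=4) -> (x=1, y=4)
  D (down): (x=1, y=4) -> (x=1, y=0)
  D (down): (x=1, y=0) -> (x=1, y=1)
  U (up): (x=1, y=1) -> (x=1, y=0)
Final: (x=1, y=0)

Answer: Final position: (x=1, y=0)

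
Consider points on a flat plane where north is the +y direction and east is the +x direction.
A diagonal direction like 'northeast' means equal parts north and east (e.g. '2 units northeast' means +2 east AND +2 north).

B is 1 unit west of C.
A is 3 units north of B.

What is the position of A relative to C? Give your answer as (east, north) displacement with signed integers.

Place C at the origin (east=0, north=0).
  B is 1 unit west of C: delta (east=-1, north=+0); B at (east=-1, north=0).
  A is 3 units north of B: delta (east=+0, north=+3); A at (east=-1, north=3).
Therefore A relative to C: (east=-1, north=3).

Answer: A is at (east=-1, north=3) relative to C.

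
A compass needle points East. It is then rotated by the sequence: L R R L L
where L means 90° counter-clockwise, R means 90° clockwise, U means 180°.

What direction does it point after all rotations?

Answer: Final heading: North

Derivation:
Start: East
  L (left (90° counter-clockwise)) -> North
  R (right (90° clockwise)) -> East
  R (right (90° clockwise)) -> South
  L (left (90° counter-clockwise)) -> East
  L (left (90° counter-clockwise)) -> North
Final: North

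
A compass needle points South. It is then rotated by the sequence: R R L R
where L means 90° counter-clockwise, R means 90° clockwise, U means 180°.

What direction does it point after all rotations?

Start: South
  R (right (90° clockwise)) -> West
  R (right (90° clockwise)) -> North
  L (left (90° counter-clockwise)) -> West
  R (right (90° clockwise)) -> North
Final: North

Answer: Final heading: North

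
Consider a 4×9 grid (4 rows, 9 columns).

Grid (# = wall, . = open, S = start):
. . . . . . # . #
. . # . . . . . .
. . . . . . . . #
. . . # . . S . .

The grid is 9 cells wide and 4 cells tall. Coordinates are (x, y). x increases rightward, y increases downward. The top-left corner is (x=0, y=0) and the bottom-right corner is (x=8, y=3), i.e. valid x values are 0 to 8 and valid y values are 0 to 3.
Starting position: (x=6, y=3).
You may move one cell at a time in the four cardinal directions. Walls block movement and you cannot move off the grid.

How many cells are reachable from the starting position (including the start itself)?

Answer: Reachable cells: 31

Derivation:
BFS flood-fill from (x=6, y=3):
  Distance 0: (x=6, y=3)
  Distance 1: (x=6, y=2), (x=5, y=3), (x=7, y=3)
  Distance 2: (x=6, y=1), (x=5, y=2), (x=7, y=2), (x=4, y=3), (x=8, y=3)
  Distance 3: (x=5, y=1), (x=7, y=1), (x=4, y=2)
  Distance 4: (x=5, y=0), (x=7, y=0), (x=4, y=1), (x=8, y=1), (x=3, y=2)
  Distance 5: (x=4, y=0), (x=3, y=1), (x=2, y=2)
  Distance 6: (x=3, y=0), (x=1, y=2), (x=2, y=3)
  Distance 7: (x=2, y=0), (x=1, y=1), (x=0, y=2), (x=1, y=3)
  Distance 8: (x=1, y=0), (x=0, y=1), (x=0, y=3)
  Distance 9: (x=0, y=0)
Total reachable: 31 (grid has 31 open cells total)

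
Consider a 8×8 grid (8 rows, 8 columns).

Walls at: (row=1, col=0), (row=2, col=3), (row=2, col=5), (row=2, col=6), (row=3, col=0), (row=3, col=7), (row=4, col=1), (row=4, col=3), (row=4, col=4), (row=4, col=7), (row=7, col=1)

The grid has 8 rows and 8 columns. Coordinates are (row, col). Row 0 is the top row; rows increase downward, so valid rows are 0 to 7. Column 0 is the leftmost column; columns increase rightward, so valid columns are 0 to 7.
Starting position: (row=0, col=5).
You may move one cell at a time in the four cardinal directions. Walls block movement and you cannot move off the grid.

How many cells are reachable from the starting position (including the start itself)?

Answer: Reachable cells: 53

Derivation:
BFS flood-fill from (row=0, col=5):
  Distance 0: (row=0, col=5)
  Distance 1: (row=0, col=4), (row=0, col=6), (row=1, col=5)
  Distance 2: (row=0, col=3), (row=0, col=7), (row=1, col=4), (row=1, col=6)
  Distance 3: (row=0, col=2), (row=1, col=3), (row=1, col=7), (row=2, col=4)
  Distance 4: (row=0, col=1), (row=1, col=2), (row=2, col=7), (row=3, col=4)
  Distance 5: (row=0, col=0), (row=1, col=1), (row=2, col=2), (row=3, col=3), (row=3, col=5)
  Distance 6: (row=2, col=1), (row=3, col=2), (row=3, col=6), (row=4, col=5)
  Distance 7: (row=2, col=0), (row=3, col=1), (row=4, col=2), (row=4, col=6), (row=5, col=5)
  Distance 8: (row=5, col=2), (row=5, col=4), (row=5, col=6), (row=6, col=5)
  Distance 9: (row=5, col=1), (row=5, col=3), (row=5, col=7), (row=6, col=2), (row=6, col=4), (row=6, col=6), (row=7, col=5)
  Distance 10: (row=5, col=0), (row=6, col=1), (row=6, col=3), (row=6, col=7), (row=7, col=2), (row=7, col=4), (row=7, col=6)
  Distance 11: (row=4, col=0), (row=6, col=0), (row=7, col=3), (row=7, col=7)
  Distance 12: (row=7, col=0)
Total reachable: 53 (grid has 53 open cells total)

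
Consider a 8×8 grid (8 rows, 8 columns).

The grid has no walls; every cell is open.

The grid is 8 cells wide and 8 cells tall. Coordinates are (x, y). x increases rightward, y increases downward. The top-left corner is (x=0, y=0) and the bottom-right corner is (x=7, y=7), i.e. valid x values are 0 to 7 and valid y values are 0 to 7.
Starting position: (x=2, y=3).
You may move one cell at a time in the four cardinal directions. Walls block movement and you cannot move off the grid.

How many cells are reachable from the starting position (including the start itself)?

Answer: Reachable cells: 64

Derivation:
BFS flood-fill from (x=2, y=3):
  Distance 0: (x=2, y=3)
  Distance 1: (x=2, y=2), (x=1, y=3), (x=3, y=3), (x=2, y=4)
  Distance 2: (x=2, y=1), (x=1, y=2), (x=3, y=2), (x=0, y=3), (x=4, y=3), (x=1, y=4), (x=3, y=4), (x=2, y=5)
  Distance 3: (x=2, y=0), (x=1, y=1), (x=3, y=1), (x=0, y=2), (x=4, y=2), (x=5, y=3), (x=0, y=4), (x=4, y=4), (x=1, y=5), (x=3, y=5), (x=2, y=6)
  Distance 4: (x=1, y=0), (x=3, y=0), (x=0, y=1), (x=4, y=1), (x=5, y=2), (x=6, y=3), (x=5, y=4), (x=0, y=5), (x=4, y=5), (x=1, y=6), (x=3, y=6), (x=2, y=7)
  Distance 5: (x=0, y=0), (x=4, y=0), (x=5, y=1), (x=6, y=2), (x=7, y=3), (x=6, y=4), (x=5, y=5), (x=0, y=6), (x=4, y=6), (x=1, y=7), (x=3, y=7)
  Distance 6: (x=5, y=0), (x=6, y=1), (x=7, y=2), (x=7, y=4), (x=6, y=5), (x=5, y=6), (x=0, y=7), (x=4, y=7)
  Distance 7: (x=6, y=0), (x=7, y=1), (x=7, y=5), (x=6, y=6), (x=5, y=7)
  Distance 8: (x=7, y=0), (x=7, y=6), (x=6, y=7)
  Distance 9: (x=7, y=7)
Total reachable: 64 (grid has 64 open cells total)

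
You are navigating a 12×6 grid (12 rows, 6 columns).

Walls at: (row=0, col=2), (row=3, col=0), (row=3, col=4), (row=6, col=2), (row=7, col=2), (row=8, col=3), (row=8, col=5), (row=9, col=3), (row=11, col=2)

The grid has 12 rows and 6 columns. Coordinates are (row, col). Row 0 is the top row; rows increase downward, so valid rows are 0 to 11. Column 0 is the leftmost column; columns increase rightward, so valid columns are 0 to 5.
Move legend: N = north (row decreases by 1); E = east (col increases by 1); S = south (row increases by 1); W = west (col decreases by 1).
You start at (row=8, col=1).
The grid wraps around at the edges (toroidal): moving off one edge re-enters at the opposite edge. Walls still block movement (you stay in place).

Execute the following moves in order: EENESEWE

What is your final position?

Answer: Final position: (row=9, col=2)

Derivation:
Start: (row=8, col=1)
  E (east): (row=8, col=1) -> (row=8, col=2)
  E (east): blocked, stay at (row=8, col=2)
  N (north): blocked, stay at (row=8, col=2)
  E (east): blocked, stay at (row=8, col=2)
  S (south): (row=8, col=2) -> (row=9, col=2)
  E (east): blocked, stay at (row=9, col=2)
  W (west): (row=9, col=2) -> (row=9, col=1)
  E (east): (row=9, col=1) -> (row=9, col=2)
Final: (row=9, col=2)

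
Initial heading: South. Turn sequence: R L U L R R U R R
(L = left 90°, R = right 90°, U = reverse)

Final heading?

Start: South
  R (right (90° clockwise)) -> West
  L (left (90° counter-clockwise)) -> South
  U (U-turn (180°)) -> North
  L (left (90° counter-clockwise)) -> West
  R (right (90° clockwise)) -> North
  R (right (90° clockwise)) -> East
  U (U-turn (180°)) -> West
  R (right (90° clockwise)) -> North
  R (right (90° clockwise)) -> East
Final: East

Answer: Final heading: East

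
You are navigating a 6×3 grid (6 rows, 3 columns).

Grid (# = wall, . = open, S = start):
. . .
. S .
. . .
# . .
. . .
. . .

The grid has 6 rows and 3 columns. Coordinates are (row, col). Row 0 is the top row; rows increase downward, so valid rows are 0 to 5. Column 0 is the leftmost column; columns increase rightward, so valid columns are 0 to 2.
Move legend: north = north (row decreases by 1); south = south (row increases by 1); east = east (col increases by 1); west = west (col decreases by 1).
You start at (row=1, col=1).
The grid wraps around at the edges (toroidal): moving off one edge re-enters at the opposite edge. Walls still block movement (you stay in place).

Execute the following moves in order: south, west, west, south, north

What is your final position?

Answer: Final position: (row=2, col=2)

Derivation:
Start: (row=1, col=1)
  south (south): (row=1, col=1) -> (row=2, col=1)
  west (west): (row=2, col=1) -> (row=2, col=0)
  west (west): (row=2, col=0) -> (row=2, col=2)
  south (south): (row=2, col=2) -> (row=3, col=2)
  north (north): (row=3, col=2) -> (row=2, col=2)
Final: (row=2, col=2)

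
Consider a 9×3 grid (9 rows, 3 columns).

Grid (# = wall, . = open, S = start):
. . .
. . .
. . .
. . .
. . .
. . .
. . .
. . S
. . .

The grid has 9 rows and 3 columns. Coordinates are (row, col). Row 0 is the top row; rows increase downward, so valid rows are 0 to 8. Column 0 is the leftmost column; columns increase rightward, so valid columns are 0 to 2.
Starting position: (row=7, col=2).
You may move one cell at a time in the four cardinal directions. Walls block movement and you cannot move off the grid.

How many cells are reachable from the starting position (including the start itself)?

BFS flood-fill from (row=7, col=2):
  Distance 0: (row=7, col=2)
  Distance 1: (row=6, col=2), (row=7, col=1), (row=8, col=2)
  Distance 2: (row=5, col=2), (row=6, col=1), (row=7, col=0), (row=8, col=1)
  Distance 3: (row=4, col=2), (row=5, col=1), (row=6, col=0), (row=8, col=0)
  Distance 4: (row=3, col=2), (row=4, col=1), (row=5, col=0)
  Distance 5: (row=2, col=2), (row=3, col=1), (row=4, col=0)
  Distance 6: (row=1, col=2), (row=2, col=1), (row=3, col=0)
  Distance 7: (row=0, col=2), (row=1, col=1), (row=2, col=0)
  Distance 8: (row=0, col=1), (row=1, col=0)
  Distance 9: (row=0, col=0)
Total reachable: 27 (grid has 27 open cells total)

Answer: Reachable cells: 27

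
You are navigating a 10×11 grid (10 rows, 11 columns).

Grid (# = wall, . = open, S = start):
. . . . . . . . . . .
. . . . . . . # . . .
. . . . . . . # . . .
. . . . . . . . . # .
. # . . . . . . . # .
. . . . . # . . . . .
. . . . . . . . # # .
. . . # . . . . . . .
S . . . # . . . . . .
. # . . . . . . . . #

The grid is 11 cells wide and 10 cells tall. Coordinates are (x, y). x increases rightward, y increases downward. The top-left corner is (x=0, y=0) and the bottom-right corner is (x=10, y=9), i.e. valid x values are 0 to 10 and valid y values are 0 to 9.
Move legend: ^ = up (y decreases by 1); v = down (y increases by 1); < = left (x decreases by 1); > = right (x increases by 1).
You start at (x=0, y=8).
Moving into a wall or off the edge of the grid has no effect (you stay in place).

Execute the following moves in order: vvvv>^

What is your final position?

Answer: Final position: (x=0, y=8)

Derivation:
Start: (x=0, y=8)
  v (down): (x=0, y=8) -> (x=0, y=9)
  [×3]v (down): blocked, stay at (x=0, y=9)
  > (right): blocked, stay at (x=0, y=9)
  ^ (up): (x=0, y=9) -> (x=0, y=8)
Final: (x=0, y=8)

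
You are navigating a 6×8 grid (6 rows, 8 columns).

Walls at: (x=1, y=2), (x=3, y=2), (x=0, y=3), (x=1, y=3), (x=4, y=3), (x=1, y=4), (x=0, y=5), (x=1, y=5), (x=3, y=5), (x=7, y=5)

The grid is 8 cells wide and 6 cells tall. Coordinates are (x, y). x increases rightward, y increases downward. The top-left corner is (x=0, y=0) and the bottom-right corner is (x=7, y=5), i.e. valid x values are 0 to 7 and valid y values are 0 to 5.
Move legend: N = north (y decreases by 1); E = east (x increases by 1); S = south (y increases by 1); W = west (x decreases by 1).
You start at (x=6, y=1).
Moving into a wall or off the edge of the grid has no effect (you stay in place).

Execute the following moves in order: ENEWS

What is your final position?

Answer: Final position: (x=6, y=1)

Derivation:
Start: (x=6, y=1)
  E (east): (x=6, y=1) -> (x=7, y=1)
  N (north): (x=7, y=1) -> (x=7, y=0)
  E (east): blocked, stay at (x=7, y=0)
  W (west): (x=7, y=0) -> (x=6, y=0)
  S (south): (x=6, y=0) -> (x=6, y=1)
Final: (x=6, y=1)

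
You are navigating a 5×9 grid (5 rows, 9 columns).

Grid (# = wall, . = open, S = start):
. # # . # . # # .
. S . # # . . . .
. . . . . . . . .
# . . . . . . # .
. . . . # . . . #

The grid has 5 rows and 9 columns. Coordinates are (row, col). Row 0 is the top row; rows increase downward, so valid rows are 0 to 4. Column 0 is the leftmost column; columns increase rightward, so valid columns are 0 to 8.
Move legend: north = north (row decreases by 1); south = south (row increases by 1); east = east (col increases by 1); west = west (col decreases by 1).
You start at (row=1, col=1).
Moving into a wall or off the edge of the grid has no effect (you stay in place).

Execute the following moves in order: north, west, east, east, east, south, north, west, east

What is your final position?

Answer: Final position: (row=1, col=2)

Derivation:
Start: (row=1, col=1)
  north (north): blocked, stay at (row=1, col=1)
  west (west): (row=1, col=1) -> (row=1, col=0)
  east (east): (row=1, col=0) -> (row=1, col=1)
  east (east): (row=1, col=1) -> (row=1, col=2)
  east (east): blocked, stay at (row=1, col=2)
  south (south): (row=1, col=2) -> (row=2, col=2)
  north (north): (row=2, col=2) -> (row=1, col=2)
  west (west): (row=1, col=2) -> (row=1, col=1)
  east (east): (row=1, col=1) -> (row=1, col=2)
Final: (row=1, col=2)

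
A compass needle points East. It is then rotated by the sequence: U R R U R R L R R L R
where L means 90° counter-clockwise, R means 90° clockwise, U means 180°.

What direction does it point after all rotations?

Start: East
  U (U-turn (180°)) -> West
  R (right (90° clockwise)) -> North
  R (right (90° clockwise)) -> East
  U (U-turn (180°)) -> West
  R (right (90° clockwise)) -> North
  R (right (90° clockwise)) -> East
  L (left (90° counter-clockwise)) -> North
  R (right (90° clockwise)) -> East
  R (right (90° clockwise)) -> South
  L (left (90° counter-clockwise)) -> East
  R (right (90° clockwise)) -> South
Final: South

Answer: Final heading: South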